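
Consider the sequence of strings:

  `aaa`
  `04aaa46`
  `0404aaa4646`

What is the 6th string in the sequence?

0404040404aaa4646464646

s(k+1) = 04·s(k)·46, so each term gains 04 as a prefix and 46 as a suffix.
From 0404aaa4646, 3 further steps: 0404aaa4646 → 040404aaa464646 → 04040404aaa46464646 → (answer).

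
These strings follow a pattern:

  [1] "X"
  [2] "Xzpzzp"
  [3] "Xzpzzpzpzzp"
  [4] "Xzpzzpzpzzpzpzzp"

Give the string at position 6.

Xzpzzpzpzzpzpzzpzpzzpzpzzp

Each term is the previous one with zpzzp appended.
From Xzpzzpzpzzpzpzzp, 2 further steps: Xzpzzpzpzzpzpzzp → Xzpzzpzpzzpzpzzpzpzzp → (answer).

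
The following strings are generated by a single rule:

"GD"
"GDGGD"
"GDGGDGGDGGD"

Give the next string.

GDGGDGGDGGDGGDGGDGGDGGD

Every step duplicates the string with 'G' between the halves.
One more doubling of GDGGDGGDGGD gives the answer.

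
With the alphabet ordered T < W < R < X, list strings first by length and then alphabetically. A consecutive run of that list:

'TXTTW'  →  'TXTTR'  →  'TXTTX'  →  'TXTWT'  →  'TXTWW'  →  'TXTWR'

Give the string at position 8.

Stepping forward 2 times from TXTWR: TXTWR → TXTWX, then the target.

TXTRT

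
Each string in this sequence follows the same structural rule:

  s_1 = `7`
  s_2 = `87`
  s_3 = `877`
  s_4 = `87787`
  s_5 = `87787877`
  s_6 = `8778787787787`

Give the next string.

877878778778787787877

This is a Fibonacci-style word recurrence s(k) = s(k−1)·s(k−2): e.g. 87·7 = 877.
The next term joins 8778787787787 and 87787877.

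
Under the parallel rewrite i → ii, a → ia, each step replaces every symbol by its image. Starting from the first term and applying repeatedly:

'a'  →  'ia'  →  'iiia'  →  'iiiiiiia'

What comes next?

iiiiiiiiiiiiiiia

Apply φ to iiiiiiia symbol by symbol: i→ii, i→ii, i→ii, i→ii, i→ii, i→ii, i→ii, a→ia; joined: ii ii ii ii ii ii ii ia.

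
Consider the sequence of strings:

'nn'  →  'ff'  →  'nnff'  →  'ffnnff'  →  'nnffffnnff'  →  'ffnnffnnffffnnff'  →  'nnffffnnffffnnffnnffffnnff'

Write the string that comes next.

ffnnffnnffffnnffnnffffnnffffnnffnnffffnnff

Each term (from the third on) is the two preceding terms concatenated in order: term 3 = nn·ff = nnff.
The next term joins ffnnffnnffffnnff and nnffffnnffffnnffnnffffnnff.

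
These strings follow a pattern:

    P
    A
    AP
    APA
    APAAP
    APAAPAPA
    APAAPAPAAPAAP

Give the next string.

This is a Fibonacci-style word recurrence s(k) = s(k−1)·s(k−2): e.g. A·P = AP.
So term 8 is APAAPAPAAPAAP·APAAPAPA.

APAAPAPAAPAAPAPAAPAPA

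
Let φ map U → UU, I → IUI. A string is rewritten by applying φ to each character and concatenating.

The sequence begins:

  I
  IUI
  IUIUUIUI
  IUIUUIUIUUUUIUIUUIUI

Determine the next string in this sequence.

Rewriting the 20 symbols of IUIUUIUIUUUUIUIUUIUI one by one yields IUI UU IUI UU UU IUI UU IUI UU UU UU UU IUI UU IUI UU UU IUI UU IUI; concatenated:

IUIUUIUIUUUUIUIUUIUIUUUUUUUUIUIUUIUIUUUUIUIUUIUI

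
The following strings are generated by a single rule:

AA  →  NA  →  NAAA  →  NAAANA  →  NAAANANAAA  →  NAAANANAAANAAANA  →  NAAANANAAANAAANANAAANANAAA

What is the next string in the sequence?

NAAANANAAANAAANANAAANANAAANAAANANAAANAAANA

Each term (from the third on) is the previous term followed by the one before it: term 3 = NA·AA = NAAA.
The next term joins NAAANANAAANAAANANAAANANAAA and NAAANANAAANAAANA.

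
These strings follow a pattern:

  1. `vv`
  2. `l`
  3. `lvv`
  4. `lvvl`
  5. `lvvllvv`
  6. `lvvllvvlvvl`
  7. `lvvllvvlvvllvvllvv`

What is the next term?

From term 3 onward, concatenate the last term with the second-to-last: l·vv = lvv, lvv·l = lvvl, …
So term 8 is lvvllvvlvvllvvllvv·lvvllvvlvvl.

lvvllvvlvvllvvllvvlvvllvvlvvl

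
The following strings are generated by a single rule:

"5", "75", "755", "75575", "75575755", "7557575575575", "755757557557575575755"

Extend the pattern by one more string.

From term 3 onward, concatenate the last term with the second-to-last: 75·5 = 755, 755·75 = 75575, …
The next term joins 755757557557575575755 and 7557575575575.

7557575575575755757557557575575575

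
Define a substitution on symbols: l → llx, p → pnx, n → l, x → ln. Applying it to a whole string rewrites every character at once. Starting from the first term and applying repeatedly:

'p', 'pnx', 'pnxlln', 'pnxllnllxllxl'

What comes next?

φ(pnxllnllxllxl) expands symbol-by-symbol to pnx l ln llx llx l llx llx ln llx llx ln llx; joining the 13 pieces gives the next term.

pnxllnllxllxlllxllxlnllxllxlnllx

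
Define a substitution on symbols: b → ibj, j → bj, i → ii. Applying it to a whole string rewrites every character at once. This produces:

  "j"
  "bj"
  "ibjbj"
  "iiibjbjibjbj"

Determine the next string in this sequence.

Expanding iiibjbjibjbj: i→ii, i→ii, i→ii, b→ibj, j→bj, b→ibj, j→bj, i→ii, b→ibj, j→bj, b→ibj, j→bj. Concatenated: ii ii ii ibj bj ibj bj ii ibj bj ibj bj.

iiiiiiibjbjibjbjiiibjbjibjbj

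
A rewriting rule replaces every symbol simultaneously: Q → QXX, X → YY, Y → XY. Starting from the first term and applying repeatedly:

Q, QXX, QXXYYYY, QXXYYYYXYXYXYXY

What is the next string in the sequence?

Replace each of the 15 characters of QXXYYYYXYXYXYXY in place — QXX YY YY XY XY XY XY YY XY YY XY YY XY YY XY — and concatenate.

QXXYYYYXYXYXYXYYYXYYYXYYYXYYYXY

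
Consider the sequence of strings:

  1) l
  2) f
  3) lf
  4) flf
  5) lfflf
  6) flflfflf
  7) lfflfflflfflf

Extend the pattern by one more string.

Each term (from the third on) is the two preceding terms concatenated in order: term 3 = l·f = lf.
The next term joins flflfflf and lfflfflflfflf.

flflfflflfflfflflfflf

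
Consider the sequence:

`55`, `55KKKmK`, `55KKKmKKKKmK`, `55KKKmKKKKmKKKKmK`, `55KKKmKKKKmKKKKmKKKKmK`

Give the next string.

The strings grow by a fixed suffix KKKmK each time.
Applying this once more to 55KKKmKKKKmKKKKmKKKKmK:

55KKKmKKKKmKKKKmKKKKmKKKKmK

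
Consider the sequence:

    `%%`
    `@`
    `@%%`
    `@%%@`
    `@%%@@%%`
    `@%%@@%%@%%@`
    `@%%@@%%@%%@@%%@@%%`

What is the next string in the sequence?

@%%@@%%@%%@@%%@@%%@%%@@%%@%%@

Each term (from the third on) is the previous term followed by the one before it: term 3 = @·%% = @%%.
The next term joins @%%@@%%@%%@@%%@@%% and @%%@@%%@%%@.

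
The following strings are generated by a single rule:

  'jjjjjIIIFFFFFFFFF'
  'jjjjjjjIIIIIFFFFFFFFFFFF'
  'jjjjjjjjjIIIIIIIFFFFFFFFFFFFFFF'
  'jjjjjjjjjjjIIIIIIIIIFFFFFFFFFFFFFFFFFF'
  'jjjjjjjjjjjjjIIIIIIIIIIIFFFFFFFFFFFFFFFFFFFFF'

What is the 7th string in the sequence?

The n-th term is 2n+1 j's then 2n-1 I's then 3n+3 F's, where the shown terms are n = 2, 3, 4, 5, 6.
Setting n = 8 gives 17, 15, 27 characters in each block.

jjjjjjjjjjjjjjjjjIIIIIIIIIIIIIIIFFFFFFFFFFFFFFFFFFFFFFFFFFF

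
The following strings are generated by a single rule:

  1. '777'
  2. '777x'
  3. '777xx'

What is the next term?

777xxx

Each term is the previous one with x appended.
So the next term is 777xx·x.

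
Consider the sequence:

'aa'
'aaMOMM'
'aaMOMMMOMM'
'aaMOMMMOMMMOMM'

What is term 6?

aaMOMMMOMMMOMMMOMMMOMM

Each term is the previous one with MOMM appended.
From aaMOMMMOMMMOMM, 2 further steps: aaMOMMMOMMMOMM → aaMOMMMOMMMOMMMOMM → (answer).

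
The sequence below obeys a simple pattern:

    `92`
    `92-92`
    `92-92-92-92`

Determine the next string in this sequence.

s(k+1) = s(k)·-·s(k) — each term doubles the last with '-' between the halves.
One more doubling of 92-92-92-92 gives the answer.

92-92-92-92-92-92-92-92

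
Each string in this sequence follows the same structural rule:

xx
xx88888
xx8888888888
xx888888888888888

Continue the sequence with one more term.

Every step adds 88888 to the end: s(k+1) = s(k)·88888.
Applying this once more to xx888888888888888:

xx88888888888888888888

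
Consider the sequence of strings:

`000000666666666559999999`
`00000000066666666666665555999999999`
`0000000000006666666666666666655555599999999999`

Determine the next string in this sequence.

000000000000000666666666666666666666555555559999999999999

Each string has the form 0^{3n} 6^{4n+1} 5^{2n-2} 9^{2n+3}, where the shown terms are n = 2, 3, 4.
For the next term, n = 5, so the run lengths are 15, 21, 8, 13.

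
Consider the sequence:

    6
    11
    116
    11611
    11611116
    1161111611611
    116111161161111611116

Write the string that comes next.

This is a Fibonacci-style word recurrence s(k) = s(k−1)·s(k−2): e.g. 11·6 = 116.
The next term joins 116111161161111611116 and 1161111611611.

1161111611611116111161161111611611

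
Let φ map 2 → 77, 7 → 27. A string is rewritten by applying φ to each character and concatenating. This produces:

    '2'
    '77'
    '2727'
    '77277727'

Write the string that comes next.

Apply φ to 77277727 symbol by symbol: 7→27, 7→27, 2→77, 7→27, 7→27, 7→27, 2→77, 7→27; joined: 27 27 77 27 27 27 77 27.

2727772727277727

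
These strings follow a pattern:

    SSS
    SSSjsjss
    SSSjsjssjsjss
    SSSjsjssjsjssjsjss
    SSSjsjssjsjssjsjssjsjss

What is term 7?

SSSjsjssjsjssjsjssjsjssjsjssjsjss

The strings grow by a fixed suffix jsjss each time.
From SSSjsjssjsjssjsjssjsjss, 2 further steps: SSSjsjssjsjssjsjssjsjss → SSSjsjssjsjssjsjssjsjssjsjss → (answer).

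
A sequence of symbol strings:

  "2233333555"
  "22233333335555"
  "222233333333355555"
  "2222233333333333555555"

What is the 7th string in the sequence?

Reading off run lengths: 2 runs 2, 3, 4, 5; 3 runs 5, 7, 9, 11; 5 runs 3, 4, 5, 6 — each is linear in n, where the shown terms are n = 2, 3, 4, 5.
Setting n = 8 gives 8, 17, 9 characters in each block.

2222222233333333333333333555555555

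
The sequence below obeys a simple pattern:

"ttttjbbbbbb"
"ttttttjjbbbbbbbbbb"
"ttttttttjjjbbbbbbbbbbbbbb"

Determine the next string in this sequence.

Each string has the form t^{2n} j^{n-1} b^{4n-2}, where the shown terms are n = 2, 3, 4.
At n = 5 the blocks have lengths 10, 4, 18.

ttttttttttjjjjbbbbbbbbbbbbbbbbbb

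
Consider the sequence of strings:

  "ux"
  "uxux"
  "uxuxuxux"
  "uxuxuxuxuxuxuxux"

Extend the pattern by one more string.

Every step duplicates the string.
Doubling uxuxuxuxuxuxuxux:

uxuxuxuxuxuxuxuxuxuxuxuxuxuxuxux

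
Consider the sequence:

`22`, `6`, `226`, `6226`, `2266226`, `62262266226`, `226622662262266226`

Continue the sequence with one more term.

62262266226226622662262266226

This is a Fibonacci-style word recurrence s(k) = s(k−2)·s(k−1): e.g. 22·6 = 226.
Continuing: 62262266226 · 226622662262266226 gives term 8.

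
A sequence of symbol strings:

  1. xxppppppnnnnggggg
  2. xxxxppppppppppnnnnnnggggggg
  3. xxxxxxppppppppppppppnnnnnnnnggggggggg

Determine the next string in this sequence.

Each string has the form x^{2n} p^{4n+2} n^{2n+2} g^{2n+3} (n = 1, 2, …).
For the next term, n = 4, so the run lengths are 8, 18, 10, 11.

xxxxxxxxppppppppppppppppppnnnnnnnnnnggggggggggg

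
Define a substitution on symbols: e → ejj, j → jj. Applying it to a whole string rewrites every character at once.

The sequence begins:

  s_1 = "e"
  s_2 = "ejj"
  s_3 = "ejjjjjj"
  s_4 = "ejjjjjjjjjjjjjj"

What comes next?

Replace each of the 15 characters of ejjjjjjjjjjjjjj in place — ejj jj jj jj jj jj jj jj jj jj jj jj jj jj jj — and concatenate.

ejjjjjjjjjjjjjjjjjjjjjjjjjjjjjj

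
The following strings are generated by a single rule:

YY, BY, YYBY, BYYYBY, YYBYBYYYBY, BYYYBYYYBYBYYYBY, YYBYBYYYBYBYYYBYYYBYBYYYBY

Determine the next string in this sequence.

This is a Fibonacci-style word recurrence s(k) = s(k−2)·s(k−1): e.g. YY·BY = YYBY.
So term 8 is BYYYBYYYBYBYYYBY·YYBYBYYYBYBYYYBYYYBYBYYYBY.

BYYYBYYYBYBYYYBYYYBYBYYYBYBYYYBYYYBYBYYYBY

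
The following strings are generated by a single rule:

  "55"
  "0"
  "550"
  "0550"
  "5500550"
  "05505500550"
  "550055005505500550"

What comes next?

05505500550550055005505500550

This is a Fibonacci-style word recurrence s(k) = s(k−2)·s(k−1): e.g. 55·0 = 550.
The next term joins 05505500550 and 550055005505500550.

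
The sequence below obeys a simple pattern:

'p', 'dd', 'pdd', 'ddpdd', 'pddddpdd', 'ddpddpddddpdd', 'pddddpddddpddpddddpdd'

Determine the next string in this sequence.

This is a Fibonacci-style word recurrence s(k) = s(k−2)·s(k−1): e.g. p·dd = pdd.
The next term joins ddpddpddddpdd and pddddpddddpddpddddpdd.

ddpddpddddpddpddddpddddpddpddddpdd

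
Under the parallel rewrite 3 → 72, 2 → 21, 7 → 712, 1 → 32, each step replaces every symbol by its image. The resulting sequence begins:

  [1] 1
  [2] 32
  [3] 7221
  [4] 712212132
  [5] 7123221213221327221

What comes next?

Applying the rule to each of the 19 symbols of 7123221213221327221 gives the pieces 712 32 21 72 21 21 32 21 32 72 21 21 32 72 21 712 21 21 32, which concatenate to the answer.

7123221722121322132722121327221712212132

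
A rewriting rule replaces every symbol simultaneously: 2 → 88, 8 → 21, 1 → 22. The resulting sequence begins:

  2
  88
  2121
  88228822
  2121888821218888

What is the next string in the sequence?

φ(2121888821218888) expands symbol-by-symbol to 88 22 88 22 21 21 21 21 88 22 88 22 21 21 21 21; joining the 16 pieces gives the next term.

88228822212121218822882221212121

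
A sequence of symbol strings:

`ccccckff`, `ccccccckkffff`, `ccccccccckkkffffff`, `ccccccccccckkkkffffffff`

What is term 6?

ccccccccccccccckkkkkkffffffffffff

Term n consists of 2n+3 c's, followed by n k's, followed by 2n f's (n = 1, 2, …).
Setting n = 6 gives 15, 6, 12 characters in each block.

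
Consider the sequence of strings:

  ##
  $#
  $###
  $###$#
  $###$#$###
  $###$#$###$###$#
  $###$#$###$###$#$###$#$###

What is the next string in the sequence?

$###$#$###$###$#$###$#$###$###$#$###$###$#

From term 3 onward, concatenate the last term with the second-to-last: $#·## = $###, $###·$# = $###$#, …
The next term joins $###$#$###$###$#$###$#$### and $###$#$###$###$#.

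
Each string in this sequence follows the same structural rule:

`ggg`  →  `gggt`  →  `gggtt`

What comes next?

The strings grow by a fixed suffix t each time.
One more step from gggtt gives the answer.

gggttt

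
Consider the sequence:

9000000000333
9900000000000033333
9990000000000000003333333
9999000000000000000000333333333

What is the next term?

Term n consists of n-1 9's, followed by 3n+3 0's, followed by 2n-1 3's, where the shown terms are n = 2, 3, 4, 5.
Setting n = 6 gives 5, 21, 11 characters in each block.

9999900000000000000000000033333333333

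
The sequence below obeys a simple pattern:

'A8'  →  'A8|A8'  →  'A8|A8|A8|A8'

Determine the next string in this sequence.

A8|A8|A8|A8|A8|A8|A8|A8

s(k+1) = s(k)·|·s(k) — each term doubles the last with '|' between the halves.
So the next term is two copies of A8|A8|A8|A8 with '|' between the halves.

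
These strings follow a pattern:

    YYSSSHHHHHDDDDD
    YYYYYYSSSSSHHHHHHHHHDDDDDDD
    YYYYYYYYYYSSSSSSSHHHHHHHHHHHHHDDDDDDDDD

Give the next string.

The n-th term is 4n-2 Y's then 2n+1 S's then 4n+1 H's then 2n+3 D's (n = 1, 2, …).
At n = 4 the blocks have lengths 14, 9, 17, 11.

YYYYYYYYYYYYYYSSSSSSSSSHHHHHHHHHHHHHHHHHDDDDDDDDDDD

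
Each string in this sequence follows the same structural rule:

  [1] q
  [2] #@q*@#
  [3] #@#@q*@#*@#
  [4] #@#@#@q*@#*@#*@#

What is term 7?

#@#@#@#@#@#@q*@#*@#*@#*@#*@#*@#

Each term wraps the previous one in #@ on the left and *@# on the right.
From #@#@#@q*@#*@#*@#, 3 further steps: #@#@#@q*@#*@#*@# → #@#@#@#@q*@#*@#*@#*@# → #@#@#@#@#@q*@#*@#*@#*@#*@# → (answer).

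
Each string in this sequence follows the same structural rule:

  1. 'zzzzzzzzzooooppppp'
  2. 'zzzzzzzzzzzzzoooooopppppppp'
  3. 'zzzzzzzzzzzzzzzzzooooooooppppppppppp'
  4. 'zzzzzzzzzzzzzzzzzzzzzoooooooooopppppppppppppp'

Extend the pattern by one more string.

Term n consists of 4n+1 z's, followed by 2n o's, followed by 3n-1 p's, where the shown terms are n = 2, 3, 4, 5.
For the next term, n = 6, so the run lengths are 25, 12, 17.

zzzzzzzzzzzzzzzzzzzzzzzzzooooooooooooppppppppppppppppp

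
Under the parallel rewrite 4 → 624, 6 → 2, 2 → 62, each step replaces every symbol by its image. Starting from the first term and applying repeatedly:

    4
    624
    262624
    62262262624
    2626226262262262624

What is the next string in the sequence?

Applying the rule to each of the 19 symbols of 2626226262262262624 gives the pieces 62 2 62 2 62 62 2 62 2 62 62 2 62 62 2 62 2 62 624, which concatenate to the answer.

62262262622622626226262262262624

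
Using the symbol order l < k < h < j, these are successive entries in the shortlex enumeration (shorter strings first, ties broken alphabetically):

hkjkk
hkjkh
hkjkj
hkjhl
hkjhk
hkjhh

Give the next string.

hkjhj

Find the rightmost character of hkjhh below j, bump it to the next letter, and reset everything to its right to l.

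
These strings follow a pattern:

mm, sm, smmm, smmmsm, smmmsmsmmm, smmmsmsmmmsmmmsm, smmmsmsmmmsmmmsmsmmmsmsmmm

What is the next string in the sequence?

This is a Fibonacci-style word recurrence s(k) = s(k−1)·s(k−2): e.g. sm·mm = smmm.
Continuing: smmmsmsmmmsmmmsmsmmmsmsmmm · smmmsmsmmmsmmmsm gives term 8.

smmmsmsmmmsmmmsmsmmmsmsmmmsmmmsmsmmmsmmmsm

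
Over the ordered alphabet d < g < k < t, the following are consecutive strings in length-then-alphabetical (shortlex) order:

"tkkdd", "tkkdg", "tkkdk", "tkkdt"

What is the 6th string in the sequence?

Stepping forward 2 times from tkkdt: tkkdt → tkkgd, then the target.

tkkgg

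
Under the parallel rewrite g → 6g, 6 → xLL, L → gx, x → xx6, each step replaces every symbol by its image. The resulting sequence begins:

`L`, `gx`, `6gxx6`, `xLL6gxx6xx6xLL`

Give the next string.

Replace each of the 14 characters of xLL6gxx6xx6xLL in place — xx6 gx gx xLL 6g xx6 xx6 xLL xx6 xx6 xLL xx6 gx gx — and concatenate.

xx6gxgxxLL6gxx6xx6xLLxx6xx6xLLxx6gxgx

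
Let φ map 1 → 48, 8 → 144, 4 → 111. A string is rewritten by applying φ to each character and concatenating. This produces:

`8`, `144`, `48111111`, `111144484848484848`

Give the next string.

Replace each of the 18 characters of 111144484848484848 in place — 48 48 48 48 111 111 111 144 111 144 111 144 111 144 111 144 111 144 — and concatenate.

48484848111111111144111144111144111144111144111144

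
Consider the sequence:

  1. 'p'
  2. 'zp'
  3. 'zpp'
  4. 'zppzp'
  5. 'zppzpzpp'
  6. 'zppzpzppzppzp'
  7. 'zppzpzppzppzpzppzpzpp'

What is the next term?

zppzpzppzppzpzppzpzppzppzpzppzppzp

Each term (from the third on) is the previous term followed by the one before it: term 3 = zp·p = zpp.
So term 8 is zppzpzppzppzpzppzpzpp·zppzpzppzppzp.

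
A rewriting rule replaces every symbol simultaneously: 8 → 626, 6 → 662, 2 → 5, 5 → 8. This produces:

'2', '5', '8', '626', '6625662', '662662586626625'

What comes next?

662662566266258626662662566266258

φ(662662586626625) expands symbol-by-symbol to 662 662 5 662 662 5 8 626 662 662 5 662 662 5 8; joining the 15 pieces gives the next term.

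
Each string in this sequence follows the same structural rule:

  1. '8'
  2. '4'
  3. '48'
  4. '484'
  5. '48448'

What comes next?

48448484

This is a Fibonacci-style word recurrence s(k) = s(k−1)·s(k−2): e.g. 4·8 = 48.
The next term joins 48448 and 484.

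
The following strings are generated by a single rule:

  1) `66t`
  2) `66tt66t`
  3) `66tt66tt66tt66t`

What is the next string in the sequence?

s(k+1) = s(k)·t·s(k) — each term doubles the last with 't' between the halves.
One more doubling of 66tt66tt66tt66t gives the answer.

66tt66tt66tt66tt66tt66tt66tt66t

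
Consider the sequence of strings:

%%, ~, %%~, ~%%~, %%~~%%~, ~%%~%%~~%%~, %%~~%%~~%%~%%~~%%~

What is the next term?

~%%~%%~~%%~%%~~%%~~%%~%%~~%%~

From term 3 onward, concatenate the second-to-last term with the last: %%·~ = %%~, ~·%%~ = ~%%~, …
Continuing: ~%%~%%~~%%~ · %%~~%%~~%%~%%~~%%~ gives term 8.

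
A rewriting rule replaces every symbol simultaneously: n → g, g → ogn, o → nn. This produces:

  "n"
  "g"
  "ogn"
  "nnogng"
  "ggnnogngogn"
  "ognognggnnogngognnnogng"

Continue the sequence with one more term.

Rewriting the 23 symbols of ognognggnnogngognnnogng one by one yields nn ogn g nn ogn g ogn ogn g g nn ogn g ogn nn ogn g g g nn ogn g ogn; concatenated:

nnogngnnogngognognggnnogngognnnogngggnnogngogn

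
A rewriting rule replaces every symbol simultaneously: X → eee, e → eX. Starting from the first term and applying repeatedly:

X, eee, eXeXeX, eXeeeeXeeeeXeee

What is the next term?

Replace each of the 15 characters of eXeeeeXeeeeXeee in place — eX eee eX eX eX eX eee eX eX eX eX eee eX eX eX — and concatenate.

eXeeeeXeXeXeXeeeeXeXeXeXeeeeXeXeX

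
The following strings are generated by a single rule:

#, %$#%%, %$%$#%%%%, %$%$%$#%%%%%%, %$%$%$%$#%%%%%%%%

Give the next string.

Each term wraps the previous one in %$ on the left and %% on the right.
Applying this once more to %$%$%$%$#%%%%%%%%:

%$%$%$%$%$#%%%%%%%%%%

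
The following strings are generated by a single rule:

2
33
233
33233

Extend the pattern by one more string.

This is a Fibonacci-style word recurrence s(k) = s(k−2)·s(k−1): e.g. 2·33 = 233.
Continuing: 233 · 33233 gives term 5.

23333233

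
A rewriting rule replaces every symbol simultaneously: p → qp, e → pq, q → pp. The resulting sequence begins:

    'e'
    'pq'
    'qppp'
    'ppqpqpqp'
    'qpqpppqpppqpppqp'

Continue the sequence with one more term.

φ(qpqpppqpppqpppqp) expands symbol-by-symbol to pp qp pp qp qp qp pp qp qp qp pp qp qp qp pp qp; joining the 16 pieces gives the next term.

ppqpppqpqpqpppqpqpqpppqpqpqpppqp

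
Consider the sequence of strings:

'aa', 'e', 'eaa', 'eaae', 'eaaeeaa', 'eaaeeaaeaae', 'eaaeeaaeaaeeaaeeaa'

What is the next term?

eaaeeaaeaaeeaaeeaaeaaeeaaeaae

From term 3 onward, concatenate the last term with the second-to-last: e·aa = eaa, eaa·e = eaae, …
The next term joins eaaeeaaeaaeeaaeeaa and eaaeeaaeaae.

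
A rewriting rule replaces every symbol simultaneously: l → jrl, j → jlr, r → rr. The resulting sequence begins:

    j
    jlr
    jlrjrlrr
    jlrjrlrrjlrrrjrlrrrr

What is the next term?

Replace each of the 20 characters of jlrjrlrrjlrrrjrlrrrr in place — jlr jrl rr jlr rr jrl rr rr jlr jrl rr rr rr jlr rr jrl rr rr rr rr — and concatenate.

jlrjrlrrjlrrrjrlrrrrjlrjrlrrrrrrjlrrrjrlrrrrrrrr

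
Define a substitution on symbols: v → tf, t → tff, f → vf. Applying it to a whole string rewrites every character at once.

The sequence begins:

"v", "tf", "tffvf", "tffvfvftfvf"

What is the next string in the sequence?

tffvfvftfvftfvftffvftfvf

Rewriting each symbol of tffvfvftfvf: t→tff, f→vf, f→vf, v→tf, f→vf, v→tf, f→vf, t→tff, f→vf, v→tf, f→vf, which concatenates to tff vf vf tf vf tf vf tff vf tf vf.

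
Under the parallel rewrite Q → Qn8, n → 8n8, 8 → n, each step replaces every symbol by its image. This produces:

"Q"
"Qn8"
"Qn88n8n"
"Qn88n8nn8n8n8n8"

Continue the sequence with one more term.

Applying the rule to each of the 15 symbols of Qn88n8nn8n8n8n8 gives the pieces Qn8 8n8 n n 8n8 n 8n8 8n8 n 8n8 n 8n8 n 8n8 n, which concatenate to the answer.

Qn88n8nn8n8n8n88n8n8n8n8n8n8n8n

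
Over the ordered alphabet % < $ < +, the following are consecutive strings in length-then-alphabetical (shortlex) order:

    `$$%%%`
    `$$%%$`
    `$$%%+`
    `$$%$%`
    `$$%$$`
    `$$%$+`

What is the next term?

$$%+%

Find the rightmost character of $$%$+ below +, bump it to the next letter, and reset everything to its right to %.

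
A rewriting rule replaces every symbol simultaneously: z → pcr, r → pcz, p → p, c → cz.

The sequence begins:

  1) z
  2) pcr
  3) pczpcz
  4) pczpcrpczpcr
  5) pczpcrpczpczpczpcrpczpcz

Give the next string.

Rewriting the 24 symbols of pczpcrpczpczpczpcrpczpcz one by one yields p cz pcr p cz pcz p cz pcr p cz pcr p cz pcr p cz pcz p cz pcr p cz pcr; concatenated:

pczpcrpczpczpczpcrpczpcrpczpcrpczpczpczpcrpczpcr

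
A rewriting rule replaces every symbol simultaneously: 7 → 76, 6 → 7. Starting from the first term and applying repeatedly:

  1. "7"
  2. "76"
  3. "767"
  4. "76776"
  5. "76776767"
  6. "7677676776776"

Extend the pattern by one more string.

Rewriting the 13 symbols of 7677676776776 one by one yields 76 7 76 76 7 76 7 76 76 7 76 76 7; concatenated:

767767677677676776767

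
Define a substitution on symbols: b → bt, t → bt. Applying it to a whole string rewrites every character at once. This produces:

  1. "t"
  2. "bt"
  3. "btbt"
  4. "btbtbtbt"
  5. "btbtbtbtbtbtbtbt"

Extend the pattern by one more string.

btbtbtbtbtbtbtbtbtbtbtbtbtbtbtbt

φ(btbtbtbtbtbtbtbt) expands symbol-by-symbol to bt bt bt bt bt bt bt bt bt bt bt bt bt bt bt bt; joining the 16 pieces gives the next term.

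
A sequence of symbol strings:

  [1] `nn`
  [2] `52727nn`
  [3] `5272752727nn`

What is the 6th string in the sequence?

Each term is the previous one with 52727 prepended.
From 5272752727nn, 3 further steps: 5272752727nn → 527275272752727nn → 52727527275272752727nn → (answer).

5272752727527275272752727nn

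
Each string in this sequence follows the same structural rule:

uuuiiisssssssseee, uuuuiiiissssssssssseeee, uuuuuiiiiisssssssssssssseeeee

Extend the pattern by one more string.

uuuuuuiiiiiissssssssssssssssseeeeee

The n-th term is n u's then n i's then 3n-1 s's then n e's, where the shown terms are n = 3, 4, 5.
For the next term, n = 6, so the run lengths are 6, 6, 17, 6.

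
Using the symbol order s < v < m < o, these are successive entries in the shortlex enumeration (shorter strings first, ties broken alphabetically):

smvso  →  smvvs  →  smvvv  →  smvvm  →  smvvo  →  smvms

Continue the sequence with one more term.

smvmv

Treat smvms as a base-4 numeral over the given alphabet and add one, carrying through any trailing o's.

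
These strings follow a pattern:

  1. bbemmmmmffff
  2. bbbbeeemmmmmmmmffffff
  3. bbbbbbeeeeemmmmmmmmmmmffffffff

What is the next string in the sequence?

Each string has the form b^{2n} e^{2n-1} m^{3n+2} f^{2n+2} (n = 1, 2, …).
For the next term, n = 4, so the run lengths are 8, 7, 14, 10.

bbbbbbbbeeeeeeemmmmmmmmmmmmmmffffffffff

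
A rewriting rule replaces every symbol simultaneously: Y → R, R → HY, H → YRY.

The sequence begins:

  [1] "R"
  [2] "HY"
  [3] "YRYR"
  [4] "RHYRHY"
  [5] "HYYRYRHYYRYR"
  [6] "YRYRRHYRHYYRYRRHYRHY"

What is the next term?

Replace each of the 20 characters of YRYRRHYRHYYRYRRHYRHY in place — R HY R HY HY YRY R HY YRY R R HY R HY HY YRY R HY YRY R — and concatenate.

RHYRHYHYYRYRHYYRYRRHYRHYHYYRYRHYYRYR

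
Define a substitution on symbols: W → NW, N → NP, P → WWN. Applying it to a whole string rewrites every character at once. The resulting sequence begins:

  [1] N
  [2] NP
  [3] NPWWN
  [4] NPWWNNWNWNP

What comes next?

Expanding NPWWNNWNWNP: N→NP, P→WWN, W→NW, W→NW, N→NP, N→NP, W→NW, N→NP, W→NW, N→NP, P→WWN. Concatenated: NP WWN NW NW NP NP NW NP NW NP WWN.

NPWWNNWNWNPNPNWNPNWNPWWN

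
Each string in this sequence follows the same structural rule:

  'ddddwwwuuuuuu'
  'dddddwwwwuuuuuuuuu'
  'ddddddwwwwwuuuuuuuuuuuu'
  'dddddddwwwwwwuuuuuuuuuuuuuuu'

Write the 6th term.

Term n consists of n+2 d's, followed by n+1 w's, followed by 3n u's, where the shown terms are n = 2, 3, 4, 5.
At n = 7 the blocks have lengths 9, 8, 21.

dddddddddwwwwwwwwuuuuuuuuuuuuuuuuuuuuu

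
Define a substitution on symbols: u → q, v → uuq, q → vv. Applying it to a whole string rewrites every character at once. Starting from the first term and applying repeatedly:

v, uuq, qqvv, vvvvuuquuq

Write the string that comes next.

Apply φ to vvvvuuquuq symbol by symbol: v→uuq, v→uuq, v→uuq, v→uuq, u→q, u→q, q→vv, u→q, u→q, q→vv; joined: uuq uuq uuq uuq q q vv q q vv.

uuquuquuquuqqqvvqqvv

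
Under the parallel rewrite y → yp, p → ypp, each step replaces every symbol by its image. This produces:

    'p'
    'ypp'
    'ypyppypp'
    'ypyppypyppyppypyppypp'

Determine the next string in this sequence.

ypyppypyppyppypyppypyppyppypyppyppypyppypyppyppypyppypp

Applying the rule to each of the 21 symbols of ypyppypyppyppypyppypp gives the pieces yp ypp yp ypp ypp yp ypp yp ypp ypp yp ypp ypp yp ypp yp ypp ypp yp ypp ypp, which concatenate to the answer.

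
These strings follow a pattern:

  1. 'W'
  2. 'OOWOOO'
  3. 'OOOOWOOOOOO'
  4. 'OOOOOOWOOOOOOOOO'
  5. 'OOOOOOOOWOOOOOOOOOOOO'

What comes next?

Every step adds OO to the front and OOO to the end of the previous string.
Applying this once more to OOOOOOOOWOOOOOOOOOOOO:

OOOOOOOOOOWOOOOOOOOOOOOOOO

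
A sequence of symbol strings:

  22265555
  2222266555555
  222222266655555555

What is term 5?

2222222222266666555555555555

Term n consists of 2n+1 2's, followed by n 6's, followed by 2n+2 5's (n = 1, 2, …).
At n = 5 the blocks have lengths 11, 5, 12.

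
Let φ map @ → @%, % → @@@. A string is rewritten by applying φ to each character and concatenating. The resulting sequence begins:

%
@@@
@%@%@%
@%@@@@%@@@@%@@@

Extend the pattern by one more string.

@%@@@@%@%@%@%@@@@%@%@%@%@@@@%@%@%

Replace each of the 15 characters of @%@@@@%@@@@%@@@ in place — @% @@@ @% @% @% @% @@@ @% @% @% @% @@@ @% @% @% — and concatenate.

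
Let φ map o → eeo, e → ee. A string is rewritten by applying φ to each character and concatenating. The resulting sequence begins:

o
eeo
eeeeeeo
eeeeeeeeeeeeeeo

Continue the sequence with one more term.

eeeeeeeeeeeeeeeeeeeeeeeeeeeeeeo

φ(eeeeeeeeeeeeeeo) expands symbol-by-symbol to ee ee ee ee ee ee ee ee ee ee ee ee ee ee eeo; joining the 15 pieces gives the next term.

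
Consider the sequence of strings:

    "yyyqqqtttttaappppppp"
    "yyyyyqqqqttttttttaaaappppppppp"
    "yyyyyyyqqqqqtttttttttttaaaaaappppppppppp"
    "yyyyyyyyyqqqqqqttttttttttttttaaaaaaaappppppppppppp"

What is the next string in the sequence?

yyyyyyyyyyyqqqqqqqtttttttttttttttttaaaaaaaaaappppppppppppppp

Each string has the form y^{2n-1} q^{n+1} t^{3n-1} a^{2n-2} p^{2n+3}, where the shown terms are n = 2, 3, 4, 5.
For the next term, n = 6, so the run lengths are 11, 7, 17, 10, 15.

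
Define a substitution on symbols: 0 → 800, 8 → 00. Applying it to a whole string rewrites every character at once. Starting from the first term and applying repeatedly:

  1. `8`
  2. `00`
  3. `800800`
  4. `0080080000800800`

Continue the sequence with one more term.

φ(0080080000800800) expands symbol-by-symbol to 800 800 00 800 800 00 800 800 800 800 00 800 800 00 800 800; joining the 16 pieces gives the next term.

80080000800800008008008008000080080000800800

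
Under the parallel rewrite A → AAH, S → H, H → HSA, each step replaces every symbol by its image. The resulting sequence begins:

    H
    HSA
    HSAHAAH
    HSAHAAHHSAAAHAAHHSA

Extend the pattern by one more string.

Replace each of the 19 characters of HSAHAAHHSAAAHAAHHSA in place — HSA H AAH HSA AAH AAH HSA HSA H AAH AAH AAH HSA AAH AAH HSA HSA H AAH — and concatenate.

HSAHAAHHSAAAHAAHHSAHSAHAAHAAHAAHHSAAAHAAHHSAHSAHAAH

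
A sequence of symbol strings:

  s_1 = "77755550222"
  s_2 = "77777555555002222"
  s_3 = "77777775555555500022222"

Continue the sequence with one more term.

77777777755555555550000222222

Term n consists of 2n-1 7's, followed by 2n 5's, followed by n-1 0's, followed by n+1 2's, where the shown terms are n = 2, 3, 4.
Setting n = 5 gives 9, 10, 4, 6 characters in each block.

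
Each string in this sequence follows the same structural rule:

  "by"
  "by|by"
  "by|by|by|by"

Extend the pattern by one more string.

Each string is two copies of the previous one joined by '|'.
Doubling by|by|by|by with '|' between the halves:

by|by|by|by|by|by|by|by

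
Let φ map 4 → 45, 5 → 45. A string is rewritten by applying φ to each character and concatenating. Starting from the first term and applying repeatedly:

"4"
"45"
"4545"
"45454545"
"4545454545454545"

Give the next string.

45454545454545454545454545454545

Replace each of the 16 characters of 4545454545454545 in place — 45 45 45 45 45 45 45 45 45 45 45 45 45 45 45 45 — and concatenate.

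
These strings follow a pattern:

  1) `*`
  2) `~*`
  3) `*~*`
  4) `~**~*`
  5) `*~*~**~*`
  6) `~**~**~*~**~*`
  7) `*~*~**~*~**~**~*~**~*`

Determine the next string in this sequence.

Each term (from the third on) is the two preceding terms concatenated in order: term 3 = *·~* = *~*.
So term 8 is ~**~**~*~**~*·*~*~**~*~**~**~*~**~*.

~**~**~*~**~**~*~**~*~**~**~*~**~*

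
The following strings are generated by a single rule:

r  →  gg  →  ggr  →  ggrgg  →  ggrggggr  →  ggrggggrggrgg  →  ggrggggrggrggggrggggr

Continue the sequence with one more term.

ggrggggrggrggggrggggrggrggggrggrgg

From term 3 onward, concatenate the last term with the second-to-last: gg·r = ggr, ggr·gg = ggrgg, …
So term 8 is ggrggggrggrggggrggggr·ggrggggrggrgg.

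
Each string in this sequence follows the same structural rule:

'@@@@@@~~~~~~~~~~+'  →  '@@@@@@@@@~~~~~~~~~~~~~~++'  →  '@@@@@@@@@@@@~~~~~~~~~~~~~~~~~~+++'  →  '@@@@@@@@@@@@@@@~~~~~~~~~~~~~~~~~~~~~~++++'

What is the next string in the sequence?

The n-th term is 3n @'s then 4n+2 ~'s then n-1 +'s, where the shown terms are n = 2, 3, 4, 5.
At n = 6 the blocks have lengths 18, 26, 5.

@@@@@@@@@@@@@@@@@@~~~~~~~~~~~~~~~~~~~~~~~~~~+++++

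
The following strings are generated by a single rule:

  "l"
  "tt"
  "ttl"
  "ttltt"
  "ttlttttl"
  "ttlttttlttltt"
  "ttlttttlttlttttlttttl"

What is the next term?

ttlttttlttlttttlttttlttlttttlttltt

From term 3 onward, concatenate the last term with the second-to-last: tt·l = ttl, ttl·tt = ttltt, …
Continuing: ttlttttlttlttttlttttl · ttlttttlttltt gives term 8.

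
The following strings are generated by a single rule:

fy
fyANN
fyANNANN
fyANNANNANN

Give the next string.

fyANNANNANNANN

Every step adds ANN to the end: s(k+1) = s(k)·ANN.
So the next term is fyANNANNANN·ANN.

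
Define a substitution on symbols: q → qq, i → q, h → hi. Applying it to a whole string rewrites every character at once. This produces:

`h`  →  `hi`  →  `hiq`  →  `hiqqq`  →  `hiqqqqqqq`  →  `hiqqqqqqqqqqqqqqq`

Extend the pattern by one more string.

hiqqqqqqqqqqqqqqqqqqqqqqqqqqqqqqq

Replace each of the 17 characters of hiqqqqqqqqqqqqqqq in place — hi q qq qq qq qq qq qq qq qq qq qq qq qq qq qq qq — and concatenate.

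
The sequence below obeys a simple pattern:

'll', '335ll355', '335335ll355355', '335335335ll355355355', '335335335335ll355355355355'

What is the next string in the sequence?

s(k+1) = 335·s(k)·355, so each term gains 335 as a prefix and 355 as a suffix.
Applying this once more to 335335335335ll355355355355:

335335335335335ll355355355355355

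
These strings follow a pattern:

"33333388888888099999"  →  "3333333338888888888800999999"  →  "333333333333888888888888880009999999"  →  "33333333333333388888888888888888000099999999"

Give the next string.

3333333333333333338888888888888888888800000999999999

The n-th term is 3n 3's then 3n+2 8's then n-1 0's then n+3 9's, where the shown terms are n = 2, 3, 4, 5.
At n = 6 the blocks have lengths 18, 20, 5, 9.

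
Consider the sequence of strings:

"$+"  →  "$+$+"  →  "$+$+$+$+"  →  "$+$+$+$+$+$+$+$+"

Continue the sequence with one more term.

Each string is two copies of the previous one concatenated.
Doubling $+$+$+$+$+$+$+$+:

$+$+$+$+$+$+$+$+$+$+$+$+$+$+$+$+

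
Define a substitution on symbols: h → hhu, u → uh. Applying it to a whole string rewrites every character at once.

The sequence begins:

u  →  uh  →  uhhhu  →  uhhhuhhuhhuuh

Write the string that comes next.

uhhhuhhuhhuuhhhuhhuuhhhuhhuuhuhhhu

Replace each of the 13 characters of uhhhuhhuhhuuh in place — uh hhu hhu hhu uh hhu hhu uh hhu hhu uh uh hhu — and concatenate.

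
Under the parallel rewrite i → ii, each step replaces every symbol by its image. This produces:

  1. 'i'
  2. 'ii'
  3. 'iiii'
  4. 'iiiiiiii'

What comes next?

iiiiiiiiiiiiiiii

Apply φ to iiiiiiii symbol by symbol: i→ii, i→ii, i→ii, i→ii, i→ii, i→ii, i→ii, i→ii; joined: ii ii ii ii ii ii ii ii.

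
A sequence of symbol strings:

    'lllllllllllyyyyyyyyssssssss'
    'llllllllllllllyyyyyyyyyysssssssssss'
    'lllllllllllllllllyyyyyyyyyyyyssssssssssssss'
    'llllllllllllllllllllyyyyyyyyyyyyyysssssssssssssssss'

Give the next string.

lllllllllllllllllllllllyyyyyyyyyyyyyyyyssssssssssssssssssss

Reading off run lengths: l runs 11, 14, 17, 20; y runs 8, 10, 12, 14; s runs 8, 11, 14, 17 — each is linear in n, where the shown terms are n = 3, 4, 5, 6.
Setting n = 7 gives 23, 16, 20 characters in each block.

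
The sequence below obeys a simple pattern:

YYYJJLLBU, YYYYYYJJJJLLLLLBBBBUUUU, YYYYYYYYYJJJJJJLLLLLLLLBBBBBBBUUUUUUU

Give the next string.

YYYYYYYYYYYYJJJJJJJJLLLLLLLLLLLBBBBBBBBBBUUUUUUUUUU

The n-th term is 3n Y's then 2n J's then 3n-1 L's then 3n-2 B's then 3n-2 U's (n = 1, 2, …).
At n = 4 the blocks have lengths 12, 8, 11, 10, 10.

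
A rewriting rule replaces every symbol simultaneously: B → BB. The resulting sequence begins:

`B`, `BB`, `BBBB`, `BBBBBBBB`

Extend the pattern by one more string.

Rewriting each symbol of BBBBBBBB: B→BB, B→BB, B→BB, B→BB, B→BB, B→BB, B→BB, B→BB, which concatenates to BB BB BB BB BB BB BB BB.

BBBBBBBBBBBBBBBB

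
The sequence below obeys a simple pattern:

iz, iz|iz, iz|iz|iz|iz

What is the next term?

Each string is two copies of the previous one joined by '|'.
Doubling iz|iz|iz|iz with '|' between the halves:

iz|iz|iz|iz|iz|iz|iz|iz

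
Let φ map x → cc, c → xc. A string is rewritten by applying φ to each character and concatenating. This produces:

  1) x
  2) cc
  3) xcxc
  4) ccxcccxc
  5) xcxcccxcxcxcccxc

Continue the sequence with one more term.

Rewriting the 16 symbols of xcxcccxcxcxcccxc one by one yields cc xc cc xc xc xc cc xc cc xc cc xc xc xc cc xc; concatenated:

ccxcccxcxcxcccxcccxcccxcxcxcccxc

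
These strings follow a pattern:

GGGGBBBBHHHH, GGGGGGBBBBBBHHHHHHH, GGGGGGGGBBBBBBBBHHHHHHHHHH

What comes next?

Each string has the form G^{2n} B^{2n} H^{3n-2}, where the shown terms are n = 2, 3, 4.
Setting n = 5 gives 10, 10, 13 characters in each block.

GGGGGGGGGGBBBBBBBBBBHHHHHHHHHHHHH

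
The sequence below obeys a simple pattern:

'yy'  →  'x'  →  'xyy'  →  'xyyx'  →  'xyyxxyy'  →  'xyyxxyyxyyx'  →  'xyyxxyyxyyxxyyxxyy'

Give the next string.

From term 3 onward, concatenate the last term with the second-to-last: x·yy = xyy, xyy·x = xyyx, …
The next term joins xyyxxyyxyyxxyyxxyy and xyyxxyyxyyx.

xyyxxyyxyyxxyyxxyyxyyxxyyxyyx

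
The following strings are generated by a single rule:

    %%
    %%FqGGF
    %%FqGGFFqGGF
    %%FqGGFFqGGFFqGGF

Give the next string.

Every step adds FqGGF to the end: s(k+1) = s(k)·FqGGF.
So the next term is %%FqGGFFqGGFFqGGF·FqGGF.

%%FqGGFFqGGFFqGGFFqGGF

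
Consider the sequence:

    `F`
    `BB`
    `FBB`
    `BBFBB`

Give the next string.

FBBBBFBB

Each term (from the third on) is the two preceding terms concatenated in order: term 3 = F·BB = FBB.
The next term joins FBB and BBFBB.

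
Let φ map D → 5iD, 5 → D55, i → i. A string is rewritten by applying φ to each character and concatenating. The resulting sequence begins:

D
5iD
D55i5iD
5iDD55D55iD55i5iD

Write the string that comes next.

Rewriting the 17 symbols of 5iDD55D55iD55i5iD one by one yields D55 i 5iD 5iD D55 D55 5iD D55 D55 i 5iD D55 D55 i D55 i 5iD; concatenated:

D55i5iD5iDD55D555iDD55D55i5iDD55D55iD55i5iD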